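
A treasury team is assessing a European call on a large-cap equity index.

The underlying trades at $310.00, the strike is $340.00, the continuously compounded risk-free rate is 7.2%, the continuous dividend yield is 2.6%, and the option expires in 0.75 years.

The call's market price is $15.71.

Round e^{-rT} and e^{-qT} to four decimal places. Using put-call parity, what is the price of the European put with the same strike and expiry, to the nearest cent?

e^(−qT) = e^(−0.026·0.75) = 0.9807;  e^(−rT) = e^(−0.072·0.75) = 0.9474
Put-call parity: C − P = S·e^(−qT) − K·e^(−rT) = 310·0.9807 − 340·0.9474 = 304.0170 − 322.1160 = -18.0990
P = C − (C − P) = 15.71 − (-18.0990) = 33.8090

$33.81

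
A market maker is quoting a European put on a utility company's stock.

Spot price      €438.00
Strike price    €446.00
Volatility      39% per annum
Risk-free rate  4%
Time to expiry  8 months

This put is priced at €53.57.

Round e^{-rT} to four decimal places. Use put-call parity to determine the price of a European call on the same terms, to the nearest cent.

e^(−rT) = e^(−0.04·0.6667) = 0.9737
Put-call parity: C − P = S − K·e^(−rT) = 438 − 446·0.9737 = 438 − 434.2702 = 3.7298
C = P + (C − P) = 53.57 + (3.7298) = 57.2998

€57.30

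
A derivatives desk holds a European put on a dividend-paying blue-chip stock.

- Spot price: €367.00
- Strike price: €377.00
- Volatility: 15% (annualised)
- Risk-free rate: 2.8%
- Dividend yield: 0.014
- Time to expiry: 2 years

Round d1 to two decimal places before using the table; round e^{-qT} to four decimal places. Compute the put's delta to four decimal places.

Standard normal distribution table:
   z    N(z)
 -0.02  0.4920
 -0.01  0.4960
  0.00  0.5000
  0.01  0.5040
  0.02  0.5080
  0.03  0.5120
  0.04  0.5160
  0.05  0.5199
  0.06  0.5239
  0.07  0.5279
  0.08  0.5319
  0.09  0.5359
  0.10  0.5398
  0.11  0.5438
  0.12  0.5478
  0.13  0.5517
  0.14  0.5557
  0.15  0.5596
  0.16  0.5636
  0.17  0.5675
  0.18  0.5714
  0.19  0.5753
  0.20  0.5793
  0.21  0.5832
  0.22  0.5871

-0.4436

σ√T = 0.15·√2 = 0.2121
d₁ = [ln(367/377) + (0.028 − 0.014 + 0.15²/2)·2] / 0.2121 = [-0.0269 + 0.0505] / 0.2121 = 0.1113 → 0.11
N(d₁) = N(0.11) = 0.5438
Δ_put = exp(−qT)·(N(d₁) − 1) = 0.9724·(0.5438 − 1) = -0.4436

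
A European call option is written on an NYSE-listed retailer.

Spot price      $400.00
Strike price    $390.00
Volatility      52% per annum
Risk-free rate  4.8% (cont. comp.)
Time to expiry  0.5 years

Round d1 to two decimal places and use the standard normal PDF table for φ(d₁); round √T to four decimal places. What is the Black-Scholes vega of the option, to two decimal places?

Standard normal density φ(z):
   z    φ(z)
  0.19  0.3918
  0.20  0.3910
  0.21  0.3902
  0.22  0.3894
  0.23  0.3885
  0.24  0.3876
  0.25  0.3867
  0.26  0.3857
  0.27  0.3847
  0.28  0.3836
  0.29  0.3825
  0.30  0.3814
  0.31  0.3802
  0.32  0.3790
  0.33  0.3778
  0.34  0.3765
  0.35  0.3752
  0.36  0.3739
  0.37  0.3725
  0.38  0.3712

σ√T = 0.52 × 0.7071 = 0.3677
d₁ = [ln(400/390) + (0.048 + 0.52²/2)·0.5] / 0.3677 = [0.0253 + 0.0916] / 0.3677 = 0.3180 ≈ 0.32
√T = √0.5 = 0.7071
φ(d₁) = φ(0.32) = 0.3790
vega = S·φ(d₁)·√T = 400·0.3790·0.7071 = 107.1964

107.20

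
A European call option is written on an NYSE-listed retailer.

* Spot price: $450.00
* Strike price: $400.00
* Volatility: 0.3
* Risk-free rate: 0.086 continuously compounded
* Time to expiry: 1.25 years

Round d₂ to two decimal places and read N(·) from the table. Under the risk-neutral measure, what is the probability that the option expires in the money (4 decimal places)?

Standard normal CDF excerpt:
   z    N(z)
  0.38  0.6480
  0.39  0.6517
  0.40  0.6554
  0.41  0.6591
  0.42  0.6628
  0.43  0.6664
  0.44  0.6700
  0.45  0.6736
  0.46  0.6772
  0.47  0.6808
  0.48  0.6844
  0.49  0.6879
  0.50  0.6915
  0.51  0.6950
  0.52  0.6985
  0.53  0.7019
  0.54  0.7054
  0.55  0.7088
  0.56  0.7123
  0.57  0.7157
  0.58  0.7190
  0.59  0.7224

0.6915

σ√T = 0.3 × 1.1180 = 0.3354
d₁ = [ln(450/400) + (0.086 + 0.3²/2)·1.25] / 0.3354 = [0.1178 + 0.1638] / 0.3354 = 0.8394 → 0.84
d₂ = d₁ − σ√T = 0.8394 − 0.3354 = 0.5040 → 0.50
Pr(exercise) under Q = N(d₂) = 0.6915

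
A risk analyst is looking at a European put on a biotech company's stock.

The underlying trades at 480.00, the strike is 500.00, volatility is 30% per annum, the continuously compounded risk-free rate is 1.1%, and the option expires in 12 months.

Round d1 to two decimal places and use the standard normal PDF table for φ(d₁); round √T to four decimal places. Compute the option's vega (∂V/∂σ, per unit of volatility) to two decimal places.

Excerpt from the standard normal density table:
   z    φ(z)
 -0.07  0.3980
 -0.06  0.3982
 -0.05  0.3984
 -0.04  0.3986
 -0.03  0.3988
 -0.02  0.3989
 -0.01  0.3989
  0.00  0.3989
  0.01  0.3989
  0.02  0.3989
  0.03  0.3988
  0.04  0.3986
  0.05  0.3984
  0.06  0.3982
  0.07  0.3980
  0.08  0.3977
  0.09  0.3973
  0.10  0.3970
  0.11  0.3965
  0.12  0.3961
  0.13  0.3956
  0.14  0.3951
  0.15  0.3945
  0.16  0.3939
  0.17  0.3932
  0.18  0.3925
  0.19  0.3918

σ√T = 0.3·√1 = 0.3000
ln(S/K) + (r + σ²/2)T = ln(480/500) + (0.011 + 0.3²/2)·1 = -0.0408 + 0.0560 = 0.0152
d₁ = 0.0152 / 0.3000 = 0.0506 which rounds to 0.05
√T = √1 = 1.0000
φ(d₁) = φ(0.05) = 0.3984
vega = S·φ(d₁)·√T = 480·0.3984·1.0000 = 191.2320

191.23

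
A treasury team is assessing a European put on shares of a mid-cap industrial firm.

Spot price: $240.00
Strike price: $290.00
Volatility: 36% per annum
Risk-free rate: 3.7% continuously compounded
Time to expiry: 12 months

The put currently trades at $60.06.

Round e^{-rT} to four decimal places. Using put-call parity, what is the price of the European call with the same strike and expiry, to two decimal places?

$20.59

e^(−rT) = e^(−0.037·1) = 0.9637
Put-call parity: C − P = S − K·e^(−rT) = 240 − 290·0.9637 = 240 − 279.4730 = -39.4730
C = P + (C − P) = 60.06 + (-39.4730) = 20.5870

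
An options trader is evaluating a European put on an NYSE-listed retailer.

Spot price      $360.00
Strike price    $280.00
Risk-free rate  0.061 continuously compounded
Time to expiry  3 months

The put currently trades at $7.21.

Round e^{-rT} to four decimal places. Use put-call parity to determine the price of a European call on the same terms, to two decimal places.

$91.44

e^(−rT) = e^(−0.061·0.25) = 0.9849
Put-call parity: C − P = S − K·e^(−rT) = 360 − 280·0.9849 = 360 − 275.7720 = 84.2280
C = P + (C − P) = 7.21 + (84.2280) = 91.4380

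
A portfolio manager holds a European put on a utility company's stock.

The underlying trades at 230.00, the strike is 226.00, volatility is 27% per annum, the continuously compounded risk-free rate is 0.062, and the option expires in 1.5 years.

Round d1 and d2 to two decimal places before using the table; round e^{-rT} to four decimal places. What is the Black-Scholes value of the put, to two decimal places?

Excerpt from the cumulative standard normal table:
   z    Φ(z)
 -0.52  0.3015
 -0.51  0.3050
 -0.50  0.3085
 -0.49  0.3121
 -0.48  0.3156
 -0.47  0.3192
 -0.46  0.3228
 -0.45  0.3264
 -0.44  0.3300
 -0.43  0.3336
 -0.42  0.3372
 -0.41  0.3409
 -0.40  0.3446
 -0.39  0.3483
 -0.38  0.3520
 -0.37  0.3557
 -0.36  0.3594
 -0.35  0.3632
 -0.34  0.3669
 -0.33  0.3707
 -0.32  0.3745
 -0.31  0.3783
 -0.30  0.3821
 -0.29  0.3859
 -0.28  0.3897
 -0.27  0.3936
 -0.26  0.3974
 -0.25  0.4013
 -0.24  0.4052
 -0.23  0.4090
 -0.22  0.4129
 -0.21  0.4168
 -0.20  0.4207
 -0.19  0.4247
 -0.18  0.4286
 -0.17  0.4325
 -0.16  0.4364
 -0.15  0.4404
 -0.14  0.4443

σ√T = 0.27·√1.5 = 0.3307
d₁ = [ln(230/226) + (0.062 + 0.27²/2)·1.5] / 0.3307 = [0.0175 + 0.1477] / 0.3307 = 0.4996 → 0.50
d₂ = d₁ − σ√T = 0.4996 − 0.3307 = 0.1690 → 0.17
exp(−rT) = exp(−0.062·1.5) = 0.9112
N(−d₂) = N(-0.17) = 0.4325;  N(−d₁) = N(-0.50) = 0.3085
P = 226·0.9112·0.4325 − 230·0.3085 = 89.0652 − 70.9550 = 18.1102

18.11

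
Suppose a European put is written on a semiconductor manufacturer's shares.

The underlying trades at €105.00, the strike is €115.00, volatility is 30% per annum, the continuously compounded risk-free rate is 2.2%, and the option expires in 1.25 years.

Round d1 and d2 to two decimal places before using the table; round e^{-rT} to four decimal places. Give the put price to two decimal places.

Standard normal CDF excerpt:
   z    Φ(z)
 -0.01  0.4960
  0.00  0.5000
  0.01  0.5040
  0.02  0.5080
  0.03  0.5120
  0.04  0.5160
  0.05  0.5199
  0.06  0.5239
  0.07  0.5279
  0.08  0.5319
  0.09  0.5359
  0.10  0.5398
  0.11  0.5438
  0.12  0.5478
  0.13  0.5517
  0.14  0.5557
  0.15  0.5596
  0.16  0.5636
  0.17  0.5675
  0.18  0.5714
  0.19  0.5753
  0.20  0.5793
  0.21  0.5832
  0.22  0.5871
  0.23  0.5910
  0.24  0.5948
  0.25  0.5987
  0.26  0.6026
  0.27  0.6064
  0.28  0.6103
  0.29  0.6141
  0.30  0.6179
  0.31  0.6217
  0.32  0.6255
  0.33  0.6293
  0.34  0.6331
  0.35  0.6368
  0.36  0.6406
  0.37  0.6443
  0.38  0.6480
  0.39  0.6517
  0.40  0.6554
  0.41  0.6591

σ√T = 0.3·√1.25 = 0.3354
d₁ = [ln(105/115) + (0.022 + ½·0.3²)·1.25] / (σ√T) = (-0.0910 + 0.0838) / 0.3354 = -0.0215 ⇒ -0.02
d₂ = -0.0215 − 0.3354 = -0.3569 ⇒ -0.36
e^(−rT) = e^(−0.022·1.25) = 0.9729
N(−d₂) = N(0.36) = 0.6406;  N(−d₁) = N(0.02) = 0.5080
P = 115·0.9729·0.6406 − 105·0.5080 = 71.6726 − 53.3400 = 18.3326

€18.33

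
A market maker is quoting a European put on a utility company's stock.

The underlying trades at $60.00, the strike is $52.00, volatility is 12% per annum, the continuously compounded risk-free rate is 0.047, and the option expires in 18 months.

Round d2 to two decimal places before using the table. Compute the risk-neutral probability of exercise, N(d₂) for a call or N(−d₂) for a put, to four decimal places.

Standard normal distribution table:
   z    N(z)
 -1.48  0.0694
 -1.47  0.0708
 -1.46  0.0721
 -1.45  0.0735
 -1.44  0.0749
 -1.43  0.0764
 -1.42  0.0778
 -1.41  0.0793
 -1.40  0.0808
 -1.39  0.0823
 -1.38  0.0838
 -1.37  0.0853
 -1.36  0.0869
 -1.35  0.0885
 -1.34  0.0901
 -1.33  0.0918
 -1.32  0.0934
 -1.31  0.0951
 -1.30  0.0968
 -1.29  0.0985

0.0838

σ√T = 0.12·√1.5 = 0.1470
d₁ = [ln(60/52) + (0.047 + ½·0.12²)·1.5] / (σ√T) = (0.1431 + 0.0813) / 0.1470 = 1.5269 which rounds to 1.53
d₂ = 1.5269 − 0.1470 = 1.3799 which rounds to 1.38
Pr(exercise) under Q = N(−d₂) = N(-1.38) = 0.0838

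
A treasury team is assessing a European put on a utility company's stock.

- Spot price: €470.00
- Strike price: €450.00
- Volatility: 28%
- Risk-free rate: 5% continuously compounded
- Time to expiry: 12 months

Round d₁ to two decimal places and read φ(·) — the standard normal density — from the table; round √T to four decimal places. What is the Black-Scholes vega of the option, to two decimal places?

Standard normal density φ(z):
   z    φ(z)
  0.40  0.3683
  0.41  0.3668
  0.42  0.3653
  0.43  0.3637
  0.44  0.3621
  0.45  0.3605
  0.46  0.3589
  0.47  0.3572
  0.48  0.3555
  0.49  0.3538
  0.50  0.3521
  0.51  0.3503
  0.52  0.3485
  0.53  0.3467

167.88

σ√T = 0.28·√1 = 0.2800
d₁ = [ln(470/450) + (0.05 + ½·0.28²)·1] / (σ√T) = (0.0435 + 0.0892) / 0.2800 = 0.4739 ≈ 0.47
√T = √1 = 1.0000
φ(d₁) = φ(0.47) = 0.3572
vega = S·φ(d₁)·√T = 470·0.3572·1.0000 = 167.8840
(Call and put vega coincide under Black-Scholes.)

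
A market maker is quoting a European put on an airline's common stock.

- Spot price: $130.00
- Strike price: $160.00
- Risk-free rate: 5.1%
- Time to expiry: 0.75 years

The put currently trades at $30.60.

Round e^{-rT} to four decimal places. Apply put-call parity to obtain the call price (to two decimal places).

exp(−rT) = exp(−0.051·0.75) = 0.9625
Put-call parity: C − P = S − K·e^(−rT) = 130 − 160·0.9625 = 130 − 154.0000 = -24.0000
C = P + (C − P) = 30.60 + (-24.0000) = 6.6000

$6.60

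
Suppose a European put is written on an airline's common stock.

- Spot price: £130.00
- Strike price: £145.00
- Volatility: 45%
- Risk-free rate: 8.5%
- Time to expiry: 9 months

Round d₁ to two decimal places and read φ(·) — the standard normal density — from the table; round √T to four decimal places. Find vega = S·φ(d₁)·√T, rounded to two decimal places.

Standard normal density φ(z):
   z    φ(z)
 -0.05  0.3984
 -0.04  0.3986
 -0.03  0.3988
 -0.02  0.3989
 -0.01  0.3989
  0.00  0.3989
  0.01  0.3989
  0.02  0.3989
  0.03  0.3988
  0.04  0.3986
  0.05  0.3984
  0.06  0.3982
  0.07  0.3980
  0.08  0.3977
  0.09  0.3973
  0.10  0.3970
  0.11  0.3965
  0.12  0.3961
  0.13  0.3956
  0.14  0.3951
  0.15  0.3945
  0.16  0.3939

44.77

σ√T = 0.45 × 0.8660 = 0.3897
d₁ = [ln(130/145) + (0.085 + ½·0.45²)·0.75] / (σ√T) = (-0.1092 + 0.1397) / 0.3897 = 0.0782 ⇒ 0.08
√T = √0.75 = 0.8660
φ(d₁) = φ(0.08) = 0.3977
vega = S·φ(d₁)·√T = 130·0.3977·0.8660 = 44.7731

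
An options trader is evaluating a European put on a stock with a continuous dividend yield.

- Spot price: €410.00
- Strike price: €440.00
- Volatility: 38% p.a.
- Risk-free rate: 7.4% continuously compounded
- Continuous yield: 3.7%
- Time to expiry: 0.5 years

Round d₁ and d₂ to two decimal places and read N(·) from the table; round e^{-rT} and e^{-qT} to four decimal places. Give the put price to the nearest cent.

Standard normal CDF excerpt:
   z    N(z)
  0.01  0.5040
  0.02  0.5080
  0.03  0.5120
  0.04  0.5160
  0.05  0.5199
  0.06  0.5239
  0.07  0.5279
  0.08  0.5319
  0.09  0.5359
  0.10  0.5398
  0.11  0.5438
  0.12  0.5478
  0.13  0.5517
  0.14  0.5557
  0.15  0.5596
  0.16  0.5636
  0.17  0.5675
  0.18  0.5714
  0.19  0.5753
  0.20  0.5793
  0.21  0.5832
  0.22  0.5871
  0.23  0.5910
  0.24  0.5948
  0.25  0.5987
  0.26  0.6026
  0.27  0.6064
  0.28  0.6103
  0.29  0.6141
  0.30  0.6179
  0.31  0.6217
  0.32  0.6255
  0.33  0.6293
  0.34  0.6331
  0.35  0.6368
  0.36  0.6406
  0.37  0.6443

σ√T = 0.38·√0.5 = 0.2687
d₁ = [ln(410/440) + (0.074 − 0.037 + 0.38²/2)·0.5] / 0.2687 = [-0.0706 + 0.0546] / 0.2687 = -0.0596 ≈ -0.06
d₂ = d₁ − σ√T = -0.0596 − 0.2687 = -0.3283 ≈ -0.33
exp(−qT) = exp(−0.037·0.5) = 0.9817;  exp(−rT) = exp(−0.074·0.5) = 0.9637
N(−d₂) = N(0.33) = 0.6293;  N(−d₁) = N(0.06) = 0.5239
P = 440·0.9637·0.6293 − 410·0.9817·0.5239 = 266.8408 − 210.8682 = 55.9726

€55.97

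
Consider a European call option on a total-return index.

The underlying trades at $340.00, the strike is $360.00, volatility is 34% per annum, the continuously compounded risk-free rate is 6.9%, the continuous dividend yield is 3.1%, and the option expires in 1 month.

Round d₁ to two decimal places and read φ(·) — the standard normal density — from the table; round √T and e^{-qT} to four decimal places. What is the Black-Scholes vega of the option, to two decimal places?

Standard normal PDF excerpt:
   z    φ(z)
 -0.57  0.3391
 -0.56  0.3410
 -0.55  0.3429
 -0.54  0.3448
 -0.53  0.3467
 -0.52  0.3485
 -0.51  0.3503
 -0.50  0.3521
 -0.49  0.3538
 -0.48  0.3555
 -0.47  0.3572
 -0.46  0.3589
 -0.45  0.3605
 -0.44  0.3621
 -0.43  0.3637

34.47

σ√T = 0.34 × 0.2887 = 0.0981
d₁ = [ln(340/360) + (0.069 − 0.031 + 0.34²/2)·0.08333] / 0.0981 = [-0.0572 + 0.0080] / 0.0981 = -0.5010 which rounds to -0.50
√T = √0.08333 = 0.2887
φ(d₁) = φ(-0.50) = 0.3521
exp(−qT) = exp(−0.031·0.08333) = 0.9974
vega = S·exp(−qT)·φ(d₁)·√T = 340·0.9974·0.3521·0.2887 = 34.4716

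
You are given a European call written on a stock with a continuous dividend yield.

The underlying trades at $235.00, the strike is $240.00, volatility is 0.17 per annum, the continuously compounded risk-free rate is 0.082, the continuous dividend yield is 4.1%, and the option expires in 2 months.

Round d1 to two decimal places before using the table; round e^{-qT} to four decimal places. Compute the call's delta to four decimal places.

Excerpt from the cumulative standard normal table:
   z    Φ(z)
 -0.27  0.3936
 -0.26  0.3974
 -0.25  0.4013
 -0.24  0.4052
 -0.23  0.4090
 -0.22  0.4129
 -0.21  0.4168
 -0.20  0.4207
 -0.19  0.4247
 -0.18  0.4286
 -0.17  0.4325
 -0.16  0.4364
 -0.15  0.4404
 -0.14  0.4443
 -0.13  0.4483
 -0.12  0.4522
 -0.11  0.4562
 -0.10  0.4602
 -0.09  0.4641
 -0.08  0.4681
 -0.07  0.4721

0.4296

T = 0.1667;  σ√T = 0.0694
d₁ = [ln(235/240) + (0.082 − 0.041 + ½·0.17²)·0.1667] / (σ√T) = (-0.0211 + 0.0092) / 0.0694 = -0.1702 ≈ -0.17
N(d₁) = N(-0.17) = 0.4325
Δ_call = exp(−qT)·N(d₁) = 0.9932·0.4325 = 0.4296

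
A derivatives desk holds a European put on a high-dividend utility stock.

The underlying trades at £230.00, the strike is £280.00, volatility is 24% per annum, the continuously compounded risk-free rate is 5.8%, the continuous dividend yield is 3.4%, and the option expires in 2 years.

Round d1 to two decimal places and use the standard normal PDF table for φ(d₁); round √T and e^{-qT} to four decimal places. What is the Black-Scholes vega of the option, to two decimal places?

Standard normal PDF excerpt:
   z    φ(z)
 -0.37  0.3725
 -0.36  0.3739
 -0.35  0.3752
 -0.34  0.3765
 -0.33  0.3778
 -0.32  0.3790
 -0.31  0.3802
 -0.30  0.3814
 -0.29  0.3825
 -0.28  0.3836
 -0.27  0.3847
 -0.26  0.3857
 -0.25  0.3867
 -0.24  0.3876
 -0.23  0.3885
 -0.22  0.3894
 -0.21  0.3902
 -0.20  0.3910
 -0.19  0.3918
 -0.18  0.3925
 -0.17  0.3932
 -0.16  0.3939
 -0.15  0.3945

σ√T = 0.24·√2 = 0.3394
d₁ = [ln(230/280) + (0.058 − 0.034 + ½·0.24²)·2] / (σ√T) = (-0.1967 + 0.1056) / 0.3394 = -0.2684 which rounds to -0.27
√T = √2 = 1.4142
φ(d₁) = φ(-0.27) = 0.3847
exp(−qT) = exp(−0.034·2) = 0.9343
vega = S·exp(−qT)·φ(d₁)·√T = 230·0.9343·0.3847·1.4142 = 116.9088
(Call and put vega coincide under Black-Scholes.)

116.91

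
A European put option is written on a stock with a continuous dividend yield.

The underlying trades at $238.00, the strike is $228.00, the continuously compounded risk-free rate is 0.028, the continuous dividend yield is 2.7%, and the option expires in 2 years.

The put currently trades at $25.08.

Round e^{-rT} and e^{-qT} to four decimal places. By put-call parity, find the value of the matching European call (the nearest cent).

exp(−qT) = exp(−0.027·2) = 0.9474;  exp(−rT) = exp(−0.028·2) = 0.9455
Put-call parity: C − P = S·e^(−qT) − K·e^(−rT) = 238·0.9474 − 228·0.9455 = 225.4812 − 215.5740 = 9.9072
C = P + (C − P) = 25.08 + (9.9072) = 34.9872

$34.99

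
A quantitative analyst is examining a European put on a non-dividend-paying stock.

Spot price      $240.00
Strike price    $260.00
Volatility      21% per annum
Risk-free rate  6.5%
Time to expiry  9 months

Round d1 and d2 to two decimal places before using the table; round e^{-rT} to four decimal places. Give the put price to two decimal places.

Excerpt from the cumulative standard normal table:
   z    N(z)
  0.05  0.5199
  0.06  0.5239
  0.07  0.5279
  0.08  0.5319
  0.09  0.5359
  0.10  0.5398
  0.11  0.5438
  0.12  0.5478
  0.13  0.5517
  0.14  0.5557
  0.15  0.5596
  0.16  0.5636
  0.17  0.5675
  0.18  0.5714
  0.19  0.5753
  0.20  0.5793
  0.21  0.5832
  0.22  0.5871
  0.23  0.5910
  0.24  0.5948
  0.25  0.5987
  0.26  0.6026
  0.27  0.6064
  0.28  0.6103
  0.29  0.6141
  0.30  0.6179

T = 0.75;  σ√T = 0.1819
ln(S/K) + (r + σ²/2)T = ln(240/260) + (0.065 + 0.21²/2)·0.75 = -0.0800 + 0.0653 = -0.0148
d₁ = -0.0148 / 0.1819 = -0.0811 → -0.08
d₂ = d₁ − σ√T = -0.0811 − 0.1819 = -0.2630 → -0.26
exp(−rT) = exp(−0.065·0.75) = 0.9524
P = 260·0.9524·N(0.26) − 240·N(0.08) = 260·0.9524·0.6026 − 240·0.5319 = 149.2182 − 127.6560 = 21.5622

$21.56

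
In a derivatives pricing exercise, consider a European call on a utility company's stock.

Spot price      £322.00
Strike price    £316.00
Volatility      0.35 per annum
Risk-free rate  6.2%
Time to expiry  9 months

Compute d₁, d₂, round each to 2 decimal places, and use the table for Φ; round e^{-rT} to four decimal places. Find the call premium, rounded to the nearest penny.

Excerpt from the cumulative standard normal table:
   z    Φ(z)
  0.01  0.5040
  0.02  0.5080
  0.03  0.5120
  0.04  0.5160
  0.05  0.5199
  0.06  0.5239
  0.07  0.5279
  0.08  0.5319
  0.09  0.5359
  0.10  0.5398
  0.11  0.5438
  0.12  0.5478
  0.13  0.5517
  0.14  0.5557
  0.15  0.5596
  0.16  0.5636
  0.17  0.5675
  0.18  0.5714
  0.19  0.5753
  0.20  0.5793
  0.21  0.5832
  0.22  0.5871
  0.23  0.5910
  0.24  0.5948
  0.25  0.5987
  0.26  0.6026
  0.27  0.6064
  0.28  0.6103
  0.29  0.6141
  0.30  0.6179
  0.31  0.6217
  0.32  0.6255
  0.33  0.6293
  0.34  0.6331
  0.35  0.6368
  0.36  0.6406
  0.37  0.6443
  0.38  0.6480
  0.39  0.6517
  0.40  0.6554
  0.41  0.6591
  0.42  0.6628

£49.43

σ√T = 0.35·√0.75 = 0.3031
d₁ = [ln(322/316) + (0.062 + ½·0.35²)·0.75] / (σ√T) = (0.0188 + 0.0924) / 0.3031 = 0.3670 → 0.37
d₂ = 0.3670 − 0.3031 = 0.0639 → 0.06
e^(−rT) = e^(−0.062·0.75) = 0.9546
N(d₁) = N(0.37) = 0.6443;  N(d₂) = N(0.06) = 0.5239
C = 322·0.6443 − 316·0.9546·0.5239 = 207.4646 − 158.0363 = 49.4283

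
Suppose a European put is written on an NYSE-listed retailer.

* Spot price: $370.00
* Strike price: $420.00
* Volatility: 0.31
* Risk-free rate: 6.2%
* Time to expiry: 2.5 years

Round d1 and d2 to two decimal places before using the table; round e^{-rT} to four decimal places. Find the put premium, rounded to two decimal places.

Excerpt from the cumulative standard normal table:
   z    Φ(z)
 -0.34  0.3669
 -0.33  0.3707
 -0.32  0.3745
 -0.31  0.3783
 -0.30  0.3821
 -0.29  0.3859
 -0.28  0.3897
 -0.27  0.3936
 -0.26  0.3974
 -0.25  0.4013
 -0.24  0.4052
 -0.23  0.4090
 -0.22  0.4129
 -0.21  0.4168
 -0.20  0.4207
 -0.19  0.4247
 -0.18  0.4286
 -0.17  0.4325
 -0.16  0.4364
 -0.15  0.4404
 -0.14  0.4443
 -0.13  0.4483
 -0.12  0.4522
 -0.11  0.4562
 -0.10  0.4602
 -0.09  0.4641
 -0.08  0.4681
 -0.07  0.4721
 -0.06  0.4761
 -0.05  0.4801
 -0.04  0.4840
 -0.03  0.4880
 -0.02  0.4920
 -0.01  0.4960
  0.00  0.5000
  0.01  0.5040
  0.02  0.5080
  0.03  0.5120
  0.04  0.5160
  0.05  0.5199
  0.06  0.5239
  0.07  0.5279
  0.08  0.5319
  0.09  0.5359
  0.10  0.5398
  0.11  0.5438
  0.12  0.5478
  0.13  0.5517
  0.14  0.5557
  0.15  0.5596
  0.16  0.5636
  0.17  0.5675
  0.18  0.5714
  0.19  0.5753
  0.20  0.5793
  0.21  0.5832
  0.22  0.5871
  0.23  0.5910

$65.55

T = 2.5;  σ√T = 0.4902
d₁ = [ln(370/420) + (0.062 + 0.31²/2)·2.5] / 0.4902 = [-0.1268 + 0.2751] / 0.4902 = 0.3027 ≈ 0.30
d₂ = d₁ − σ√T = 0.3027 − 0.4902 = -0.1874 ≈ -0.19
exp(−rT) = exp(−0.062·2.5) = 0.8564
P = 420·0.8564·N(0.19) − 370·N(-0.30) = 420·0.8564·0.5753 − 370·0.3821 = 206.9285 − 141.3770 = 65.5515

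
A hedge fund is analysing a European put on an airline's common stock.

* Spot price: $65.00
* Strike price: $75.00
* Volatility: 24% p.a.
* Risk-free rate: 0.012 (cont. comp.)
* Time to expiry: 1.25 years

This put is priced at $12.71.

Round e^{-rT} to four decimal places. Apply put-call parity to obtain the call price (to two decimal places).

$3.83

e^(−rT) = e^(−0.012·1.25) = 0.9851
Put-call parity: C − P = S − K·e^(−rT) = 65 − 75·0.9851 = 65 − 73.8825 = -8.8825
C = P + (C − P) = 12.71 + (-8.8825) = 3.8275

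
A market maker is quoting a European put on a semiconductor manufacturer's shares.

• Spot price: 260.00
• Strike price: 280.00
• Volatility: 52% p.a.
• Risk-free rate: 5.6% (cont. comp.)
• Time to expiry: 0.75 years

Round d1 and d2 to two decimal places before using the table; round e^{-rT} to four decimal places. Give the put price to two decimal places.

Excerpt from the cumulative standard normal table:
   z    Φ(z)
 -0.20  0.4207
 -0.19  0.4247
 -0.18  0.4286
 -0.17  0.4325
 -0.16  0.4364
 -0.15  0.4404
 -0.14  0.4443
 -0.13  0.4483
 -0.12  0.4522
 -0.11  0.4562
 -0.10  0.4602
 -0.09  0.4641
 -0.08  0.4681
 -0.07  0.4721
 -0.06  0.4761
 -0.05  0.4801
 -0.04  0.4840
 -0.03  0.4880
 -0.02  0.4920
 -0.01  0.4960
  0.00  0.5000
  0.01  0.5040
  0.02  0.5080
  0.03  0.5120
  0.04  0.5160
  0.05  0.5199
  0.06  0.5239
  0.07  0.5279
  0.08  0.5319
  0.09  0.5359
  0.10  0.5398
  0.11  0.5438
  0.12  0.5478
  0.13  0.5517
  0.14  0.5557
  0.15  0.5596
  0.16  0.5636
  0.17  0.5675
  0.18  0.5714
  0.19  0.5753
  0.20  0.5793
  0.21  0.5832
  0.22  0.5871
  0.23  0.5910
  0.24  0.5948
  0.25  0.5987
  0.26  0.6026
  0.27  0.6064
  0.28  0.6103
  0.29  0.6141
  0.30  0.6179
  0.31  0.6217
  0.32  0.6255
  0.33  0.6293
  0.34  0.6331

σ√T = 0.52 × 0.8660 = 0.4503
ln(S/K) + (r + σ²/2)T = ln(260/280) + (0.056 + 0.52²/2)·0.75 = -0.0741 + 0.1434 = 0.0693
d₁ = 0.0693 / 0.4503 = 0.1539 → 0.15
d₂ = d₁ − σ√T = 0.1539 − 0.4503 = -0.2965 → -0.30
exp(−rT) = exp(−0.056·0.75) = 0.9589
P = 280·0.9589·N(0.30) − 260·N(-0.15) = 280·0.9589·0.6179 − 260·0.4404 = 165.9012 − 114.5040 = 51.3972

51.40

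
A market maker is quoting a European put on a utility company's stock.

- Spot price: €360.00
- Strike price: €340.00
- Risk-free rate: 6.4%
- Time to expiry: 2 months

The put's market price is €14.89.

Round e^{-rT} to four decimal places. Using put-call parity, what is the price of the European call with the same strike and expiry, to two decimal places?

€38.49

exp(−rT) = exp(−0.064·0.1667) = 0.9894
Put-call parity: C − P = S − K·e^(−rT) = 360 − 340·0.9894 = 360 − 336.3960 = 23.6040
C = P + (C − P) = 14.89 + (23.6040) = 38.4940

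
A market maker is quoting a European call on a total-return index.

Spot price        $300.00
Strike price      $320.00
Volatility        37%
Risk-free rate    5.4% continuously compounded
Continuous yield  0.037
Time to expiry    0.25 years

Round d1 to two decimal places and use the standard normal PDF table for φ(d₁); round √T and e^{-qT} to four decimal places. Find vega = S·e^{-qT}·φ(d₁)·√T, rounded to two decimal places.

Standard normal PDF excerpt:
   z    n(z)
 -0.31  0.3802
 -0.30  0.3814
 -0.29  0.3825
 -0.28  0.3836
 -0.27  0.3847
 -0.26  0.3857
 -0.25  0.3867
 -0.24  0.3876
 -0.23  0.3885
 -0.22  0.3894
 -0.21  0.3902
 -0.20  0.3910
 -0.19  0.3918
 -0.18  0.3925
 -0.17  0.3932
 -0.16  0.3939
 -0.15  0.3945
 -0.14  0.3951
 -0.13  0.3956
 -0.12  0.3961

σ√T = 0.37 × 0.5000 = 0.1850
d₁ = [ln(300/320) + (0.054 − 0.037 + 0.37²/2)·0.25] / 0.1850 = [-0.0645 + 0.0214] / 0.1850 = -0.2334 ≈ -0.23
√T = √0.25 = 0.5000
φ(d₁) = φ(-0.23) = 0.3885
e^(−qT) = e^(−0.037·0.25) = 0.9908
vega = S·e^(−qT)·φ(d₁)·√T = 300·0.9908·0.3885·0.5000 = 57.7389

57.74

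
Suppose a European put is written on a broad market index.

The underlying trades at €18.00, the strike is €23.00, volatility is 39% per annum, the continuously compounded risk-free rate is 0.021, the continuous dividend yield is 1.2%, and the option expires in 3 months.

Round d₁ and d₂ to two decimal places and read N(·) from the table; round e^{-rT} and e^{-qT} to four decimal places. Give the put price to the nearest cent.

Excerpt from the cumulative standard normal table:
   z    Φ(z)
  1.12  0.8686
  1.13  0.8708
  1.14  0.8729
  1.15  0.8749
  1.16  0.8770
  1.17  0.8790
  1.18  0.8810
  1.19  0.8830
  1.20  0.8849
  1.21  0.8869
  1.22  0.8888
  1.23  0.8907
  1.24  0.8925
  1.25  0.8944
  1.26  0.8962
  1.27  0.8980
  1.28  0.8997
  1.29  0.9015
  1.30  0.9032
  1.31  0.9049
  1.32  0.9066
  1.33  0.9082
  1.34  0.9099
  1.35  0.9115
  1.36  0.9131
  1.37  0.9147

σ√T = 0.39·√0.25 = 0.1950
d₁ = [ln(18/23) + (0.021 − 0.012 + 0.39²/2)·0.25] / 0.1950 = [-0.2451 + 0.0213] / 0.1950 = -1.1480 → -1.15
d₂ = d₁ − σ√T = -1.1480 − 0.1950 = -1.3430 → -1.34
e^(−qT) = e^(−0.012·0.25) = 0.9970;  e^(−rT) = e^(−0.021·0.25) = 0.9948
N(−d₂) = N(1.34) = 0.9099;  N(−d₁) = N(1.15) = 0.8749
P = 23·0.9948·0.9099 − 18·0.9970·0.8749 = 20.8189 − 15.7010 = 5.1179

€5.12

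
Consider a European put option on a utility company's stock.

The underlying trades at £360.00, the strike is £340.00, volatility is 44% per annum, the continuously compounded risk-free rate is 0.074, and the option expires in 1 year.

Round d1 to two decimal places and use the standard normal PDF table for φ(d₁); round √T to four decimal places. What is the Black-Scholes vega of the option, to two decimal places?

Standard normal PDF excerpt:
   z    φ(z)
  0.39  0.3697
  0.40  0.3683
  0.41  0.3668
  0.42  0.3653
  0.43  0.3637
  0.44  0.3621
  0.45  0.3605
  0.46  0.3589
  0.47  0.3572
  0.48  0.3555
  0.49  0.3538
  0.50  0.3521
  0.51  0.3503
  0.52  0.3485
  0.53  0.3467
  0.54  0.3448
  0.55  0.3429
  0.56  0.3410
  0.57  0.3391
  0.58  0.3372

125.46

σ√T = 0.44·√1 = 0.4400
d₁ = [ln(360/340) + (0.074 + 0.44²/2)·1] / 0.4400 = [0.0572 + 0.1708] / 0.4400 = 0.5181 → 0.52
√T = √1 = 1.0000
φ(d₁) = φ(0.52) = 0.3485
vega = S·φ(d₁)·√T = 360·0.3485·1.0000 = 125.4600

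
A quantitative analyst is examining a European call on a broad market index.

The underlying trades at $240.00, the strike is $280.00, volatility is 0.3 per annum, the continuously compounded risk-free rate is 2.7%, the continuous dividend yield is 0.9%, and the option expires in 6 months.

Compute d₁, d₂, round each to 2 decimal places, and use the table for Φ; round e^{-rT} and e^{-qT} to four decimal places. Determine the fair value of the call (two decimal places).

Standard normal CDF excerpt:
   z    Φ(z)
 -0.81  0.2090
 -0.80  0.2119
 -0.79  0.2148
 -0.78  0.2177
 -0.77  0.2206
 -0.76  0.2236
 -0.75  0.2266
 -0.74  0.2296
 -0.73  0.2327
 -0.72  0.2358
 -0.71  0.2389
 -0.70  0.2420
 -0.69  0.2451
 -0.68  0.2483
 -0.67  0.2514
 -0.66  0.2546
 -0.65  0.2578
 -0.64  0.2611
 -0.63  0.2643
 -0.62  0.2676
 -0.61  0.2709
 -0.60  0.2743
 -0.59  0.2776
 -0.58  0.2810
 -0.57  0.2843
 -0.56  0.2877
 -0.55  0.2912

$7.80

T = 0.5;  σ√T = 0.2121
d₁ = [ln(240/280) + (0.027 − 0.009 + ½·0.3²)·0.5] / (σ√T) = (-0.1542 + 0.0315) / 0.2121 = -0.5782 ≈ -0.58
d₂ = -0.5782 − 0.2121 = -0.7903 ≈ -0.79
e^(−qT) = e^(−0.009·0.5) = 0.9955;  e^(−rT) = e^(−0.027·0.5) = 0.9866
N(d₁) = N(-0.58) = 0.2810;  N(d₂) = N(-0.79) = 0.2148
C = 240·0.9955·0.2810 − 280·0.9866·0.2148 = 67.1365 − 59.3381 = 7.7984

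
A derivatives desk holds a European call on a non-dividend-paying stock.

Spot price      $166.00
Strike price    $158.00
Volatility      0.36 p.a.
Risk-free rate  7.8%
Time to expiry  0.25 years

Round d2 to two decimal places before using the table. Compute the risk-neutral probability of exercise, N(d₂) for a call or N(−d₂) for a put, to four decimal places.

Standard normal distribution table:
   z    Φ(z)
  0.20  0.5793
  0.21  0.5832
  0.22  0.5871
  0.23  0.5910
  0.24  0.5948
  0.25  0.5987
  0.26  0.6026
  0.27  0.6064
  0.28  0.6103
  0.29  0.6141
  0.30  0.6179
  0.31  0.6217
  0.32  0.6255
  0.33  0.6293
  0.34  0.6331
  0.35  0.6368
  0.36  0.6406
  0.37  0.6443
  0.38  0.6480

0.6141

T = 0.25;  σ√T = 0.1800
ln(S/K) + (r + σ²/2)T = ln(166/158) + (0.078 + 0.36²/2)·0.25 = 0.0494 + 0.0357 = 0.0851
d₁ = 0.0851 / 0.1800 = 0.4727 ≈ 0.47
d₂ = d₁ − σ√T = 0.4727 − 0.1800 = 0.2927 ≈ 0.29
Pr(exercise) under Q = N(d₂) = 0.6141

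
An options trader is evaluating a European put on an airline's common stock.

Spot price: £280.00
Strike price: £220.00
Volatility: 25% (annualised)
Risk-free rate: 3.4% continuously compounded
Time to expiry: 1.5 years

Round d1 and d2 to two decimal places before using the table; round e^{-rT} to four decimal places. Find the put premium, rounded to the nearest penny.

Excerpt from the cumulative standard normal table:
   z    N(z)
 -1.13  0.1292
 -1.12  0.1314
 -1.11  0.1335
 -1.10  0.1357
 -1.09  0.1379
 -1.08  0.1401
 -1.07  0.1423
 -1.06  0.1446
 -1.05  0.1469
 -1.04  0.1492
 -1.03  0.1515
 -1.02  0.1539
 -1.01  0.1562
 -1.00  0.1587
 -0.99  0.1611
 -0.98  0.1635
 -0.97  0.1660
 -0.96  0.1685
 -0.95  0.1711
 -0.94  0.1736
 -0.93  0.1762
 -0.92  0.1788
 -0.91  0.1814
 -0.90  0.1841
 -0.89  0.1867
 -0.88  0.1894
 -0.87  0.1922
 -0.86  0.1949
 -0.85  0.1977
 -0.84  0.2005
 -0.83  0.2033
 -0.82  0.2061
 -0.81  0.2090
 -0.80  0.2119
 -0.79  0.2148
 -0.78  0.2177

£6.92

σ√T = 0.25·√1.5 = 0.3062
d₁ = [ln(280/220) + (0.034 + 0.25²/2)·1.5] / 0.3062 = [0.2412 + 0.0979] / 0.3062 = 1.1073 which rounds to 1.11
d₂ = d₁ − σ√T = 1.1073 − 0.3062 = 0.8011 which rounds to 0.80
e^(−rT) = e^(−0.034·1.5) = 0.9503
N(−d₂) = N(-0.80) = 0.2119;  N(−d₁) = N(-1.11) = 0.1335
P = 220·0.9503·0.2119 − 280·0.1335 = 44.3011 − 37.3800 = 6.9211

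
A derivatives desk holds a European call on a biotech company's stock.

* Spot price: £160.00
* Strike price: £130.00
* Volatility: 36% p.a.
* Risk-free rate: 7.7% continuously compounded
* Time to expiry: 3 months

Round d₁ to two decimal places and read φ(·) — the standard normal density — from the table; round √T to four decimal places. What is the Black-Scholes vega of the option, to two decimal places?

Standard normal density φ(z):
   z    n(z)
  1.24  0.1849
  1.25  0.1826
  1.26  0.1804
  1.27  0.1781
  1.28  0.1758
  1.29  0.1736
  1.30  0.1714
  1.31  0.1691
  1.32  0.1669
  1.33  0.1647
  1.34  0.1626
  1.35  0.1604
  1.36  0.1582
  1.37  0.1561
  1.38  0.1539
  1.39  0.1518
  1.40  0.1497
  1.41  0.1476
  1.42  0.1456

σ√T = 0.36·√0.25 = 0.1800
d₁ = [ln(160/130) + (0.077 + 0.36²/2)·0.25] / 0.1800 = [0.2076 + 0.0354] / 0.1800 = 1.3505 which rounds to 1.35
√T = √0.25 = 0.5000
φ(d₁) = φ(1.35) = 0.1604
vega = S·φ(d₁)·√T = 160·0.1604·0.5000 = 12.8320
(The put has the same vega.)

12.83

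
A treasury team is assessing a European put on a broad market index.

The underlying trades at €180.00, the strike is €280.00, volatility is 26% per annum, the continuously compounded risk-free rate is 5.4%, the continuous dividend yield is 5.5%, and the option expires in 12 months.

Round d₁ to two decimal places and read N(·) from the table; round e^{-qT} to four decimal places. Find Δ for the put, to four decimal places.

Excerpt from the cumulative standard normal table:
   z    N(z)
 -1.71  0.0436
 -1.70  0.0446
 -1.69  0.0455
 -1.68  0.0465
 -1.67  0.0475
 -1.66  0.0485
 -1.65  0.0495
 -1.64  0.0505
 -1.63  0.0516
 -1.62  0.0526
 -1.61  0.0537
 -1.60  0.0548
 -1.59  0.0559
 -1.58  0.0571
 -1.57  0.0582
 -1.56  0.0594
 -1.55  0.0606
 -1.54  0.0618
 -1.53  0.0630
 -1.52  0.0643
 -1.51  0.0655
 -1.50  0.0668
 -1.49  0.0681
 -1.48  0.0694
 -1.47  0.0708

T = 1;  σ√T = 0.2600
d₁ = [ln(180/280) + (0.054 − 0.055 + 0.26²/2)·1] / 0.2600 = [-0.4418 + 0.0328] / 0.2600 = -1.5732 which rounds to -1.57
N(d₁) = N(-1.57) = 0.0582
Δ_put = exp(−qT)·(N(d₁) − 1) = 0.9465·(0.0582 − 1) = -0.8914

-0.8914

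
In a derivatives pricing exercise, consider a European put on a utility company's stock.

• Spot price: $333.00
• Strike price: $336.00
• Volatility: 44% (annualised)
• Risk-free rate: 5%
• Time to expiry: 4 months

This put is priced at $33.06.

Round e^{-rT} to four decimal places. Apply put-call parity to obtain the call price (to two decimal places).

$35.60

exp(−rT) = exp(−0.05·0.3333) = 0.9835
Put-call parity: C − P = S − K·e^(−rT) = 333 − 336·0.9835 = 333 − 330.4560 = 2.5440
C = P + (C − P) = 33.06 + (2.5440) = 35.6040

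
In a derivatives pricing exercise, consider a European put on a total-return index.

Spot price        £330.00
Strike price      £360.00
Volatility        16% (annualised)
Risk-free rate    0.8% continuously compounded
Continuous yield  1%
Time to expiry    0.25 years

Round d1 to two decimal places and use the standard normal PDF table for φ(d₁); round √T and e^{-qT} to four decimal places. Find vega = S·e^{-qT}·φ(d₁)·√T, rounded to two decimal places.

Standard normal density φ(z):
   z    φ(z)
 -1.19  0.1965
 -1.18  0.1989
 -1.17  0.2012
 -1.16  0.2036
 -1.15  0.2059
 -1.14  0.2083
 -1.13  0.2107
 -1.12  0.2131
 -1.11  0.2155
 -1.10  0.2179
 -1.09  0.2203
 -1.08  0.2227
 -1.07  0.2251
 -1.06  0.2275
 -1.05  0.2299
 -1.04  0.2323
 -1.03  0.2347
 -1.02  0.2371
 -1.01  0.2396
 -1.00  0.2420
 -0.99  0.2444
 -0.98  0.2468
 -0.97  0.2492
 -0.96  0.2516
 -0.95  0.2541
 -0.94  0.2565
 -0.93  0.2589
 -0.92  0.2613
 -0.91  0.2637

37.84

σ√T = 0.16 × 0.5000 = 0.0800
d₁ = [ln(330/360) + (0.008 − 0.01 + ½·0.16²)·0.25] / (σ√T) = (-0.0870 + 0.0027) / 0.0800 = -1.0539 ≈ -1.05
√T = √0.25 = 0.5000
φ(d₁) = φ(-1.05) = 0.2299
exp(−qT) = exp(−0.01·0.25) = 0.9975
vega = S·exp(−qT)·φ(d₁)·√T = 330·0.9975·0.2299·0.5000 = 37.8387
(The call has the same vega.)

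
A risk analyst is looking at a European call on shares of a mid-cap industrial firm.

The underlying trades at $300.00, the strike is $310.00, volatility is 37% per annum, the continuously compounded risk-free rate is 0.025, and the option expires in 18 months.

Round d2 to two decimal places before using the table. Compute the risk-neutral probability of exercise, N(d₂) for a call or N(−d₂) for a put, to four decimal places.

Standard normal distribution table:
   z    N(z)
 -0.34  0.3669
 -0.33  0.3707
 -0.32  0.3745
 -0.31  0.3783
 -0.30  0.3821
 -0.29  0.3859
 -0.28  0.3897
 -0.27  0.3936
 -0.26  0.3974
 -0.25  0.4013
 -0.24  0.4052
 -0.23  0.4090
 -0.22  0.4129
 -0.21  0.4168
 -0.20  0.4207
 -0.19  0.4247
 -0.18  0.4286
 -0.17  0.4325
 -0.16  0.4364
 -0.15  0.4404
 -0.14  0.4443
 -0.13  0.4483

σ√T = 0.37·√1.5 = 0.4532
d₁ = [ln(300/310) + (0.025 + ½·0.37²)·1.5] / (σ√T) = (-0.0328 + 0.1402) / 0.4532 = 0.2370 which rounds to 0.24
d₂ = 0.2370 − 0.4532 = -0.2162 which rounds to -0.22
Risk-neutral Pr[S_T > K] = N(d₂) = N(-0.22) = 0.4129

0.4129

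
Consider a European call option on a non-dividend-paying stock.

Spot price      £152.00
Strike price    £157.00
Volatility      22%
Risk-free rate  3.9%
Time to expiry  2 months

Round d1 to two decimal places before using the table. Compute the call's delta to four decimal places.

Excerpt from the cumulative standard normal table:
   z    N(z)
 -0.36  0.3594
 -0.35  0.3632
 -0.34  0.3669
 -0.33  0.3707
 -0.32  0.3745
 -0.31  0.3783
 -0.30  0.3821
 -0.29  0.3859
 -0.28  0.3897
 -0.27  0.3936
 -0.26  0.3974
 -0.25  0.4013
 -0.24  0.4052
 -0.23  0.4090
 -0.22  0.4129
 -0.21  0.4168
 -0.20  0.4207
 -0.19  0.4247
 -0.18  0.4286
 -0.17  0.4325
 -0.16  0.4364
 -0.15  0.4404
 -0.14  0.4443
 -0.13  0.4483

σ√T = 0.22 × 0.4082 = 0.0898
d₁ = [ln(152/157) + (0.039 + 0.22²/2)·0.1667] / 0.0898 = [-0.0324 + 0.0105] / 0.0898 = -0.2431 ⇒ -0.24
N(d₁) = N(-0.24) = 0.4052
Δ_call = N(d₁) = 0.4052

0.4052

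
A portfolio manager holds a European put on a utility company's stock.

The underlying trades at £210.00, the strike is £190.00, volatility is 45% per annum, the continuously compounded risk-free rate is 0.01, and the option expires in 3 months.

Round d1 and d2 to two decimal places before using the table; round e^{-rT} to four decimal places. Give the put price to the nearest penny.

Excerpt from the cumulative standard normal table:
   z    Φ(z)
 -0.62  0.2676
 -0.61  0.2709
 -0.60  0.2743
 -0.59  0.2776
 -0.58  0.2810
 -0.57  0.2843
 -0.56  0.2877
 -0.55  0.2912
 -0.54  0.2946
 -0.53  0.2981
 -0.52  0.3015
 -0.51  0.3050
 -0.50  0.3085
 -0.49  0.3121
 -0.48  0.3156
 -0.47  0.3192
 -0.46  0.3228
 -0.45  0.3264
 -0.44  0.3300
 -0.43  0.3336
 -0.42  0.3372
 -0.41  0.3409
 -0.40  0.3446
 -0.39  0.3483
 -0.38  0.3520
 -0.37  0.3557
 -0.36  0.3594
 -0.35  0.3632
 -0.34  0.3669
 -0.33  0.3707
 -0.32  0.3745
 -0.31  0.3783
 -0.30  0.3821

£9.83

T = 0.25;  σ√T = 0.2250
d₁ = [ln(210/190) + (0.01 + ½·0.45²)·0.25] / (σ√T) = (0.1001 + 0.0278) / 0.2250 = 0.5684 which rounds to 0.57
d₂ = 0.5684 − 0.2250 = 0.3434 which rounds to 0.34
exp(−rT) = exp(−0.01·0.25) = 0.9975
N(−d₂) = N(-0.34) = 0.3669;  N(−d₁) = N(-0.57) = 0.2843
P = 190·0.9975·0.3669 − 210·0.2843 = 69.5367 − 59.7030 = 9.8337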